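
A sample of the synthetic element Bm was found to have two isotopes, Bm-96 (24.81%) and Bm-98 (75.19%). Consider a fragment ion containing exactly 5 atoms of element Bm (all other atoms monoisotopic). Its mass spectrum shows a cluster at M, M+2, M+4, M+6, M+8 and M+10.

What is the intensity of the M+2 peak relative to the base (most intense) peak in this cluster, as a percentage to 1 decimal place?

Binomial terms of (0.2481 + 0.7519)^5: M 0.0009, M+2 0.0142, M+4 0.0863, M+6 0.2617, M+8 0.3965, M+10 0.2403 → M+8 is the base peak.
P(M+8) = C(5,4) × 0.2481^1 × 0.7519^4 = 5 × 0.2481 × 0.3196247 = 0.396494 (base)
P(M+2) = C(5,1) × 0.2481^4 × 0.7519^1 = 5 × 0.00378885 × 0.7519 = 0.014244
Relative intensity = 0.014244 / 0.396494 × 100 = 3.6

3.6%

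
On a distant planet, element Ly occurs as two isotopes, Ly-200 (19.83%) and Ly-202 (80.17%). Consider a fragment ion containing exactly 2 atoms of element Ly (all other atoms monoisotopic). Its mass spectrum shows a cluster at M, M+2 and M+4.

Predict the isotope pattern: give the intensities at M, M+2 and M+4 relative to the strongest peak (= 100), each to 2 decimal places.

Expanding (0.1983 + 0.8017)^2:
P(M) = 0.1983^2 = 0.039323
P(M+2) = 2 × 0.1983^1 × 0.8017^1 = 0.317954
P(M+4) = 0.8017^2 = 0.642723
The M+4 peak is largest (0.642723); scaling to 100 gives 6.12 : 49.47 : 100.00.

6.12 : 49.47 : 100.00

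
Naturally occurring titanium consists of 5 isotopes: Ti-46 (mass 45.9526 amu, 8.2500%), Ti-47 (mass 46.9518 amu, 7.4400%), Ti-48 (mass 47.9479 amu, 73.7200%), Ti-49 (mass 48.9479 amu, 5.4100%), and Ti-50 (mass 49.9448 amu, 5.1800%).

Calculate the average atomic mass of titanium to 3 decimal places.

47.867 amu

Average mass = Σ (abundance × isotope mass) = 0.082500 × 45.9526 + 0.074400 × 46.9518 + 0.737200 × 47.9479 + 0.054100 × 48.9479 + 0.051800 × 49.9448
= 3.79109 + 3.49321 + 35.34719 + 2.64808 + 2.58714 = 47.86671 amu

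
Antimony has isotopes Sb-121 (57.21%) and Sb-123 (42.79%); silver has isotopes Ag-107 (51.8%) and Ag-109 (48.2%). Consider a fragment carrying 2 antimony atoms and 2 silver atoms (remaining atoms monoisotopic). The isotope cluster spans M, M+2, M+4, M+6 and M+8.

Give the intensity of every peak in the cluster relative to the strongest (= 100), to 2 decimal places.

23.76 : 79.75 : 100.00 : 55.51 : 11.51

Antimony pattern (n=2): 0.32729841 : 0.48960318 : 0.18309841
Silver pattern (n=2): 0.268324 : 0.499352 : 0.232324
Convolve the two distributions (both contribute in 2-u steps):
  M: 0.32729841×0.268324 = 0.087822
  M+2: 0.32729841×0.499352 + 0.48960318×0.268324 = 0.294809
  M+4: 0.32729841×0.232324 + 0.48960318×0.499352 + 0.18309841×0.268324 = 0.369653
  M+6: 0.48960318×0.232324 + 0.18309841×0.499352 = 0.205177
  M+8: 0.18309841×0.232324 = 0.042538
Scale to base peak (0.369653) = 100: 23.76 : 79.75 : 100.00 : 55.51 : 11.51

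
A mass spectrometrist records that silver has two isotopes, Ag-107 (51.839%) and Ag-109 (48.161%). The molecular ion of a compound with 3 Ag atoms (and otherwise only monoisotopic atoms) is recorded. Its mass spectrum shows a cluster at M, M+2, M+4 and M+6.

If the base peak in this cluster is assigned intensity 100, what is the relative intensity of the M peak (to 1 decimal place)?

35.9

Binomial terms of (0.51839 + 0.48161)^3: M 0.1393, M+2 0.3883, M+4 0.3607, M+6 0.1117 → M+2 is the base peak.
P(M+2) = C(3,1) × 0.51839^2 × 0.48161^1 = 3 × 0.26872819 × 0.48161 = 0.388267 (base)
P(M) = C(3,0) × 0.51839^3 × 0.48161^0 = 1 × 0.13930601 × 1.0000 = 0.139306
Relative intensity = 0.139306 / 0.388267 × 100 = 35.9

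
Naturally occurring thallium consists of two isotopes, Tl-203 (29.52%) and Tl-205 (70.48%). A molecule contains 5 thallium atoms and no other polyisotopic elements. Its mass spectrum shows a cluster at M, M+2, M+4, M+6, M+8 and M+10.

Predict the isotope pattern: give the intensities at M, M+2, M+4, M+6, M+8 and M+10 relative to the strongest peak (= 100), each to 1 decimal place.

The 5 Tl atoms are independent, so intensities follow the terms of (0.2952 + 0.7048)^5.
P(M) = 0.2952^5 = 0.002242
P(M+2) = 5 × 0.2952^4 × 0.7048^1 = 0.026761
P(M+4) = 10 × 0.2952^3 × 0.7048^2 = 0.127785
P(M+6) = 10 × 0.2952^2 × 0.7048^3 = 0.305092
P(M+8) = 5 × 0.2952^1 × 0.7048^4 = 0.364208
P(M+10) = 0.7048^5 = 0.173912
The M+8 peak is largest (0.364208); scaling to 100 gives 0.6 : 7.3 : 35.1 : 83.8 : 100.0 : 47.8.

0.6 : 7.3 : 35.1 : 83.8 : 100.0 : 47.8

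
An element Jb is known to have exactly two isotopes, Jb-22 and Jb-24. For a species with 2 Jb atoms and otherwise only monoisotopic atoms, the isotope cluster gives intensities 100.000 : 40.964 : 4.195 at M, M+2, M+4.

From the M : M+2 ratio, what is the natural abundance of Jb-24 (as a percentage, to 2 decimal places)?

17.00%

Write p for the Jb-22 fraction. I(M+2)/I(M) = [C(2,1)·p^1·(1−p)] / p^2 = 2·(1−p)/p = 40.964/100.000 = 0.4096
(1−p)/p = 0.4096/2 = 0.2048  ⇒  p = 1/(1 + 0.2048) = 0.8300
Jb-22: 83.00%, Jb-24: 17.00%.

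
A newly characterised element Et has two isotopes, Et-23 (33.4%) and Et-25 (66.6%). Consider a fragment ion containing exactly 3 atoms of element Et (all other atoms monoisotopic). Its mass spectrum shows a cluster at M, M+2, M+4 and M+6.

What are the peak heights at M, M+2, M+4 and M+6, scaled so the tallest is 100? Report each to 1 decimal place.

The 3 Et atoms are independent, so intensities follow the terms of (0.334 + 0.666)^3.
P(M) = 0.334^3 = 0.037260
P(M+2) = 3 × 0.334^2 × 0.666^1 = 0.222889
P(M+4) = 3 × 0.334^1 × 0.666^2 = 0.444443
P(M+6) = 0.666^3 = 0.295408
The M+4 peak is largest (0.444443); scaling to 100 gives 8.4 : 50.2 : 100.0 : 66.5.

8.4 : 50.2 : 100.0 : 66.5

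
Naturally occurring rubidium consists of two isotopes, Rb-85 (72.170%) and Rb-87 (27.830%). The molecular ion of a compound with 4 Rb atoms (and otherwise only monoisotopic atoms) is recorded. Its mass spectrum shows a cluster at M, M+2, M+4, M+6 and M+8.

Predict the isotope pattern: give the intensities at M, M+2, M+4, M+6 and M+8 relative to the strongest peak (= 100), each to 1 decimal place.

Each Rb atom is independently Rb-85 (p = 0.72170) or Rb-87 (q = 0.27830); the cluster is the binomial expansion (p + q)^4.
P(M) = 0.72170^4 = 0.271286
P(M+2) = 4 × 0.72170^3 × 0.27830^1 = 0.418450
P(M+4) = 6 × 0.72170^2 × 0.27830^2 = 0.242042
P(M+6) = 4 × 0.72170^1 × 0.27830^3 = 0.062224
P(M+8) = 0.27830^4 = 0.005999
The M+2 peak is largest (0.418450); scaling to 100 gives 64.8 : 100.0 : 57.8 : 14.9 : 1.4.

64.8 : 100.0 : 57.8 : 14.9 : 1.4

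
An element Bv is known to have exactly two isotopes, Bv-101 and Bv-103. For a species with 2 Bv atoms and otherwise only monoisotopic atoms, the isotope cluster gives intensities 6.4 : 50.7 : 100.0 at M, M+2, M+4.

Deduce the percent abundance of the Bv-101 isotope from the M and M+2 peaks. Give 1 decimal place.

20.2%

If p is the fraction of Bv that is Bv-101, then I(M+2)/I(M) = [C(2,1)·p^1·(1−p)] / p^2 = 2·(1−p)/p = 50.7/6.4 = 7.9219
(1−p)/p = 7.9219/2 = 3.9609  ⇒  p = 1/(1 + 3.9609) = 0.2016
Bv-101: 20.2%, Bv-103: 79.8%.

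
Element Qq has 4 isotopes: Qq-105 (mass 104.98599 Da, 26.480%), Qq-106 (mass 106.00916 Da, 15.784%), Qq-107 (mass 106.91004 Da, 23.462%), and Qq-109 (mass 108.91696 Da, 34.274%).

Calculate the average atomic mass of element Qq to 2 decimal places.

Average mass = Σ (abundance × isotope mass) = 0.26480 × 104.98599 + 0.15784 × 106.00916 + 0.23462 × 106.91004 + 0.34274 × 108.91696
= 27.800290 + 16.732486 + 25.083234 + 37.330199 = 106.946209 Da

106.95 Da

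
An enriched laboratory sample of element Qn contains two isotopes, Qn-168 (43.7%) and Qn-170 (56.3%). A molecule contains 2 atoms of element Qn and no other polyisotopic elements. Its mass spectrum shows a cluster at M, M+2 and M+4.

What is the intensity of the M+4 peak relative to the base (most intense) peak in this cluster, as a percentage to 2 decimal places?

Binomial terms of (0.437 + 0.563)^2: M 0.1910, M+2 0.4921, M+4 0.3170 → M+2 is the base peak.
P(M+2) = C(2,1) × 0.437^1 × 0.563^1 = 2 × 0.4370 × 0.5630 = 0.492062 (base)
P(M+4) = C(2,2) × 0.437^0 × 0.563^2 = 1 × 1.0000 × 0.316969 = 0.316969
Relative intensity = 0.316969 / 0.492062 × 100 = 64.42

64.42%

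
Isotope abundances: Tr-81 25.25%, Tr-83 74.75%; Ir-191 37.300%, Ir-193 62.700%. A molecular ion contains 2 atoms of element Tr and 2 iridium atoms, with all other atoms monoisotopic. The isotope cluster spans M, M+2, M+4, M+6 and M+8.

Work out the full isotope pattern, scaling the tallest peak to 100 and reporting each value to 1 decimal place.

Element Tr pattern (n=2): 0.06375625 : 0.3774875 : 0.55875625
Iridium pattern (n=2): 0.139129 : 0.467742 : 0.393129
Convolve the two distributions (both contribute in 2-u steps):
  M: 0.06375625×0.139129 = 0.008870
  M+2: 0.06375625×0.467742 + 0.3774875×0.139129 = 0.082341
  M+4: 0.06375625×0.393129 + 0.3774875×0.467742 + 0.55875625×0.139129 = 0.279370
  M+6: 0.3774875×0.393129 + 0.55875625×0.467742 = 0.409755
  M+8: 0.55875625×0.393129 = 0.219663
Scale to base peak (0.409755) = 100: 2.2 : 20.1 : 68.2 : 100.0 : 53.6

2.2 : 20.1 : 68.2 : 100.0 : 53.6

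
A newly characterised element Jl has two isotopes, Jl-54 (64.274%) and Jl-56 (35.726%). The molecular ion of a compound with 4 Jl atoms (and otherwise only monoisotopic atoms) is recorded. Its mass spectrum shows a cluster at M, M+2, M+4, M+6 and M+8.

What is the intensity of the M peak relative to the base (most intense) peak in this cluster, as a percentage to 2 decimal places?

Binomial terms of (0.64274 + 0.35726)^4: M 0.1707, M+2 0.3794, M+4 0.3164, M+6 0.1172, M+8 0.0163 → M+2 is the base peak.
P(M+2) = C(4,1) × 0.64274^3 × 0.35726^1 = 4 × 0.26552535 × 0.35726 = 0.379446 (base)
P(M) = C(4,0) × 0.64274^4 × 0.35726^0 = 1 × 0.17066376 × 1.0000 = 0.170664
Relative intensity = 0.170664 / 0.379446 × 100 = 44.98

44.98%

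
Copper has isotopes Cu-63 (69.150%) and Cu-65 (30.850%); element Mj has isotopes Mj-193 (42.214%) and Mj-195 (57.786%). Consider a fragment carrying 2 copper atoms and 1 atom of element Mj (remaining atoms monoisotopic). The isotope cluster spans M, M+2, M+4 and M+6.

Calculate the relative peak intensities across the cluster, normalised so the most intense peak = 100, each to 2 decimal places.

44.23 : 100.00 : 62.82 : 12.05

Copper pattern (n=2): 0.47817225 : 0.4266555 : 0.09517225
Element Mj pattern (n=1): 0.42214 : 0.57786
Convolve the two distributions (both contribute in 2-u steps):
  M: 0.47817225×0.42214 = 0.201856
  M+2: 0.47817225×0.57786 + 0.4266555×0.42214 = 0.456425
  M+4: 0.4266555×0.57786 + 0.09517225×0.42214 = 0.286723
  M+6: 0.09517225×0.57786 = 0.054996
Scale to base peak (0.456425) = 100: 44.23 : 100.00 : 62.82 : 12.05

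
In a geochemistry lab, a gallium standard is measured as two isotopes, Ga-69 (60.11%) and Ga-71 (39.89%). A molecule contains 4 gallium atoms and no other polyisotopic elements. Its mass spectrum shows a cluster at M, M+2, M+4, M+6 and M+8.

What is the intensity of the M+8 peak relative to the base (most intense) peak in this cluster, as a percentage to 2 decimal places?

7.31%

Binomial terms of (0.6011 + 0.3989)^4: M 0.1306, M+2 0.3465, M+4 0.3450, M+6 0.1526, M+8 0.0253 → M+2 is the base peak.
P(M+2) = C(4,1) × 0.6011^3 × 0.3989^1 = 4 × 0.21719018 × 0.3989 = 0.346549 (base)
P(M+8) = C(4,4) × 0.6011^0 × 0.3989^4 = 1 × 1.0000 × 0.02531956 = 0.025320
Relative intensity = 0.025320 / 0.346549 × 100 = 7.31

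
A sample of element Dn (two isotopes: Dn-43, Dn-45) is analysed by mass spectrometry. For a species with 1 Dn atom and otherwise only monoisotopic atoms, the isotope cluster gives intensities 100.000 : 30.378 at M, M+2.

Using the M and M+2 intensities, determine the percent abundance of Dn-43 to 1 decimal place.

76.7%

Write p for the Dn-43 fraction. I(M+2)/I(M) = [C(1,1)·p^0·(1−p)] / p^1 = 1·(1−p)/p = 30.378/100.000 = 0.3038
(1−p)/p = 0.3038/1 = 0.3038  ⇒  p = 1/(1 + 0.3038) = 0.7670
Dn-43: 76.7%, Dn-45: 23.3%.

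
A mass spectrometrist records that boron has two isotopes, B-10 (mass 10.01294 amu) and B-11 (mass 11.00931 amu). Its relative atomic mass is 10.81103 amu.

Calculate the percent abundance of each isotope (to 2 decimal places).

Writing the weighted mean with unknown fraction x of B-10:
10.01294·x + 11.00931·(1 − x) = 10.81103
(10.01294 − 11.00931)·x = 10.81103 − 11.00931
x = -0.19828 / -0.99637 = 0.19900 → 19.90% B-10, 80.10% B-11.

B-10: 19.90%, B-11: 80.10%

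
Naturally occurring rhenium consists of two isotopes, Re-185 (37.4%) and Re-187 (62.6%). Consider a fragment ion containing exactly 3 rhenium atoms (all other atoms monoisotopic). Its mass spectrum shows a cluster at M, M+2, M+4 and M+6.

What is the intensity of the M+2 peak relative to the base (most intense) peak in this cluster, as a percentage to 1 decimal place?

59.7%

Binomial terms of (0.374 + 0.626)^3: M 0.0523, M+2 0.2627, M+4 0.4397, M+6 0.2453 → M+4 is the base peak.
P(M+4) = C(3,2) × 0.374^1 × 0.626^2 = 3 × 0.3740 × 0.391876 = 0.439685 (base)
P(M+2) = C(3,1) × 0.374^2 × 0.626^1 = 3 × 0.139876 × 0.6260 = 0.262687
Relative intensity = 0.262687 / 0.439685 × 100 = 59.7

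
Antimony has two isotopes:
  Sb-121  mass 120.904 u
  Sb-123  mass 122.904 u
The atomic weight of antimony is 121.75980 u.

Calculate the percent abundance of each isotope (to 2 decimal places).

Let x be the fractional abundance of Sb-121; then Sb-123 has abundance 1 − x.
120.904·x + 122.904·(1 − x) = 121.75980
(120.904 − 122.904)·x = 121.75980 − 122.904
x = -1.14420 / -2.000 = 0.57210 → 57.21% Sb-121, 42.79% Sb-123.

Sb-121: 57.21%, Sb-123: 42.79%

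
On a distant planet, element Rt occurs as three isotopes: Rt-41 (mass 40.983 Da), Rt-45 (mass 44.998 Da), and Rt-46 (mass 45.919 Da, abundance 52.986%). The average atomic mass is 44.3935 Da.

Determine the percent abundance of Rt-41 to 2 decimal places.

Let x and y be the fractions of Rt-41 and Rt-45. Then x + y = 1 − 0.52986 = 0.47014 and 40.983x + 44.998y = 44.3935 − 0.52986×45.919 = 20.06285866.
Substituting: 40.983x + 44.998(0.47014 − x) = 20.06285866
(40.983 − 44.998)x = -1.09250106  ⇒  x = 0.27210, y = 0.19804
Rt-41: 27.21%, Rt-45: 19.80%.

27.21%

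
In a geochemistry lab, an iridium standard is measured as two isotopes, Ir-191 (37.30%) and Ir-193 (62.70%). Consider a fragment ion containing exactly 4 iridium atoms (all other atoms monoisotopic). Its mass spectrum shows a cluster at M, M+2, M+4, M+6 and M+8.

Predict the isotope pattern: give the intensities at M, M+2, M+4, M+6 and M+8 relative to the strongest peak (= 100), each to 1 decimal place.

Expanding (0.3730 + 0.6270)^4:
P(M) = 0.3730^4 = 0.019357
P(M+2) = 4 × 0.3730^3 × 0.6270^1 = 0.130153
P(M+4) = 6 × 0.3730^2 × 0.6270^2 = 0.328174
P(M+6) = 4 × 0.3730^1 × 0.6270^3 = 0.367766
P(M+8) = 0.6270^4 = 0.154550
The M+6 peak is largest (0.367766); scaling to 100 gives 5.3 : 35.4 : 89.2 : 100.0 : 42.0.

5.3 : 35.4 : 89.2 : 100.0 : 42.0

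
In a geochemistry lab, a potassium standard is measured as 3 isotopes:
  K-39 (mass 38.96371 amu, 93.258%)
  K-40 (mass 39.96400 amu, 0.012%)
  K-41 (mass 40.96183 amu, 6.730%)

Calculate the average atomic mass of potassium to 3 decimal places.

39.098 amu

The abundance-weighted mean is 0.93258 × 38.96371 + 0.00012 × 39.96400 + 0.06730 × 40.96183
= 36.336777 + 0.004796 + 2.756731 = 39.098304 amu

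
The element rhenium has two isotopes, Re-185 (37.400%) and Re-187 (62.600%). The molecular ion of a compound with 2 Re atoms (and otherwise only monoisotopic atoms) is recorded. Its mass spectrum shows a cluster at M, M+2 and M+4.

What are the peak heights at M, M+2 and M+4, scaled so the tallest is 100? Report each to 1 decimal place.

Expanding (0.37400 + 0.62600)^2:
P(M) = 0.37400^2 = 0.139876
P(M+2) = 2 × 0.37400^1 × 0.62600^1 = 0.468248
P(M+4) = 0.62600^2 = 0.391876
The M+2 peak is largest (0.468248); scaling to 100 gives 29.9 : 100.0 : 83.7.

29.9 : 100.0 : 83.7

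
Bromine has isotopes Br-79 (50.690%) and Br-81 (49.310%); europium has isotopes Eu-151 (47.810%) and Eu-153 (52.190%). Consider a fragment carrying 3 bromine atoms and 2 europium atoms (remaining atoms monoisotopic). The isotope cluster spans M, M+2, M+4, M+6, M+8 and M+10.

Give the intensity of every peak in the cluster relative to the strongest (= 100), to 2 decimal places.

9.44 : 48.15 : 98.17 : 100.00 : 50.89 : 10.35

Bromine pattern (n=3): 0.13024674 : 0.3801026 : 0.36975457 : 0.11989609
Europium pattern (n=2): 0.22857961 : 0.49904078 : 0.27237961
Convolve the two distributions (both contribute in 2-u steps):
  M: 0.13024674×0.22857961 = 0.029772
  M+2: 0.13024674×0.49904078 + 0.3801026×0.22857961 = 0.151882
  M+4: 0.13024674×0.27237961 + 0.3801026×0.49904078 + 0.36975457×0.22857961 = 0.309682
  M+6: 0.3801026×0.27237961 + 0.36975457×0.49904078 + 0.11989609×0.22857961 = 0.315461
  M+8: 0.36975457×0.27237961 + 0.11989609×0.49904078 = 0.160547
  M+10: 0.11989609×0.27237961 = 0.032657
Scale to base peak (0.315461) = 100: 9.44 : 48.15 : 98.17 : 100.00 : 50.89 : 10.35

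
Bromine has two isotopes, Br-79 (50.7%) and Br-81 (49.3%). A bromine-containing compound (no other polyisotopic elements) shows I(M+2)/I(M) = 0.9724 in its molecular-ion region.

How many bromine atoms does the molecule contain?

For n independent Br atoms, I(M+2)/I(M) = n · (abundance Br-81) / (abundance Br-79) = n · 0.493/0.507.
n = 0.9724 × 0.507/0.493 = 1.00 ≈ 1

1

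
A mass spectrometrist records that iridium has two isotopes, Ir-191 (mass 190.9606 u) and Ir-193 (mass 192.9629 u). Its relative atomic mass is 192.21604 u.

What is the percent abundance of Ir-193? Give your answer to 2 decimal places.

Let x be the fractional abundance of Ir-191; then Ir-193 has abundance 1 − x.
190.9606·x + 192.9629·(1 − x) = 192.21604
(190.9606 − 192.9629)·x = 192.21604 − 192.9629
x = -0.74686 / -2.0023 = 0.37300 → 37.30% Ir-191, 62.70% Ir-193.

62.70%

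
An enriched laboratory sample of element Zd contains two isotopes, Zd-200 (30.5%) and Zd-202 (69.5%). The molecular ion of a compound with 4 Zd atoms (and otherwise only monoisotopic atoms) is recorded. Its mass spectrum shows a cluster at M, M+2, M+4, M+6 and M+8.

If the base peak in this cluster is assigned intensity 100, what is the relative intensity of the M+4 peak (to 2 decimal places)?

65.83

Term probabilities: M 0.0087, M+2 0.0789, M+4 0.2696, M+6 0.4096, M+8 0.2333. Base peak = M+6.
P(M+6) = C(4,3) × 0.305^1 × 0.695^3 = 4 × 0.3050 × 0.33570238 = 0.409557 (base)
P(M+4) = C(4,2) × 0.305^2 × 0.695^2 = 6 × 0.093025 × 0.483025 = 0.269600
Relative intensity = 0.269600 / 0.409557 × 100 = 65.83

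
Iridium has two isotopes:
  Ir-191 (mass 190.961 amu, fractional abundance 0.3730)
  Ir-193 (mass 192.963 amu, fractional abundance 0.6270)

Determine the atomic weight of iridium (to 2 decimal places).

192.22 amu

Average mass = Σ (abundance × isotope mass) = 0.3730 × 190.961 + 0.6270 × 192.963
= 71.2285 + 120.9878 = 192.2163 amu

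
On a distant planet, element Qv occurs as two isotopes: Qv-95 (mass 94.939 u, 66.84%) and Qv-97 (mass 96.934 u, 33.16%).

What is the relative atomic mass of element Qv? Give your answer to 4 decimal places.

Weight each isotope mass by its fractional abundance: 0.6684 × 94.939 + 0.3316 × 96.934
= 63.45723 + 32.14331 = 95.60054 u

95.6005 u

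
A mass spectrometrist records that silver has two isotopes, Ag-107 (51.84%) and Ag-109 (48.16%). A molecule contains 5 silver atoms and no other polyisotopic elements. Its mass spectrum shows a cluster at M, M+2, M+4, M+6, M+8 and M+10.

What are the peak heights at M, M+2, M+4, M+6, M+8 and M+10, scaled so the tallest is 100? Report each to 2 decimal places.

11.59 : 53.82 : 100.00 : 92.90 : 43.15 : 8.02

The 5 Ag atoms are independent, so intensities follow the terms of (0.5184 + 0.4816)^5.
P(M) = 0.5184^5 = 0.037439
P(M+2) = 5 × 0.5184^4 × 0.4816^1 = 0.173907
P(M+4) = 10 × 0.5184^3 × 0.4816^2 = 0.323123
P(M+6) = 10 × 0.5184^2 × 0.4816^3 = 0.300185
P(M+8) = 5 × 0.5184^1 × 0.4816^4 = 0.139438
P(M+10) = 0.4816^5 = 0.025908
The M+4 peak is largest (0.323123); scaling to 100 gives 11.59 : 53.82 : 100.00 : 92.90 : 43.15 : 8.02.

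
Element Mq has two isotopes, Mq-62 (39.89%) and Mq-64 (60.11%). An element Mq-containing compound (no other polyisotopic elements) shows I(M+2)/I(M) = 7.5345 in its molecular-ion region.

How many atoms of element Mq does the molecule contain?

5

The M+2/M ratio from n Mq atoms is n · q/p = n · 0.6011/0.3989.
n = 7.5345 × 0.3989/0.6011 = 5.00 ≈ 5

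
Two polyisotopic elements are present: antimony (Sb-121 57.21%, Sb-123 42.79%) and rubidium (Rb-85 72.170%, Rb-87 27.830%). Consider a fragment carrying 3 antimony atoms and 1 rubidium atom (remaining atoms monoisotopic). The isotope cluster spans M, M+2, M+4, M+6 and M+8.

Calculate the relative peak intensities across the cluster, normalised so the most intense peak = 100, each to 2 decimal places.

38.03 : 100.00 : 96.73 : 40.53 : 6.14

Antimony pattern (n=3): 0.18724742 : 0.42015297 : 0.3142518 : 0.07834781
Rubidium pattern (n=1): 0.7217 : 0.2783
Convolve the two distributions (both contribute in 2-u steps):
  M: 0.18724742×0.7217 = 0.135136
  M+2: 0.18724742×0.2783 + 0.42015297×0.7217 = 0.355335
  M+4: 0.42015297×0.2783 + 0.3142518×0.7217 = 0.343724
  M+6: 0.3142518×0.2783 + 0.07834781×0.7217 = 0.144000
  M+8: 0.07834781×0.2783 = 0.021804
Scale to base peak (0.355335) = 100: 38.03 : 100.00 : 96.73 : 40.53 : 6.14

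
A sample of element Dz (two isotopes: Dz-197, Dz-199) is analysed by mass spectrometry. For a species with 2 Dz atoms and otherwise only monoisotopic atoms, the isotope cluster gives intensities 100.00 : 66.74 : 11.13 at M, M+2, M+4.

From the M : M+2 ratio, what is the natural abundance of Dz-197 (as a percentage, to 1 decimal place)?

75.0%

If p is the fraction of Dz that is Dz-197, then I(M+2)/I(M) = [C(2,1)·p^1·(1−p)] / p^2 = 2·(1−p)/p = 66.74/100.00 = 0.6674
(1−p)/p = 0.6674/2 = 0.3337  ⇒  p = 1/(1 + 0.3337) = 0.7498
Dz-197: 75.0%, Dz-199: 25.0%.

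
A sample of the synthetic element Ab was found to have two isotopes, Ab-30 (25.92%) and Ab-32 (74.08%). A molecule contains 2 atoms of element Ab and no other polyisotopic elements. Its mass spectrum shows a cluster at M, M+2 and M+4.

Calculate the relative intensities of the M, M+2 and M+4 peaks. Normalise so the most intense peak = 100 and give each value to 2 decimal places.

Expanding (0.2592 + 0.7408)^2:
P(M) = 0.2592^2 = 0.067185
P(M+2) = 2 × 0.2592^1 × 0.7408^1 = 0.384031
P(M+4) = 0.7408^2 = 0.548785
The M+4 peak is largest (0.548785); scaling to 100 gives 12.24 : 69.98 : 100.00.

12.24 : 69.98 : 100.00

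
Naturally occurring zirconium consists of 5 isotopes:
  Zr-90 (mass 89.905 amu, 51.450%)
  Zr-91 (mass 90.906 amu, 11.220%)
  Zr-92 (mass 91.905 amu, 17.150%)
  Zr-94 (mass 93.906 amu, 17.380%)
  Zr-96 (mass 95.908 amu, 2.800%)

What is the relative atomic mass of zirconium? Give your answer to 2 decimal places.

Weight each isotope mass by its fractional abundance: 0.51450 × 89.905 + 0.11220 × 90.906 + 0.17150 × 91.905 + 0.17380 × 93.906 + 0.02800 × 95.908
= 46.2561 + 10.1997 + 15.7617 + 16.3209 + 2.6854 = 91.2238 amu

91.22 amu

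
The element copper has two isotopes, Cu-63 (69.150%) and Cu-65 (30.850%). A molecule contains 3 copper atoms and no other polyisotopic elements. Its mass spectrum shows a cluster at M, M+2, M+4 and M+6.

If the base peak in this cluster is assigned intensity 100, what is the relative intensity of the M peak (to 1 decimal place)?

74.7

Term probabilities: M 0.3307, M+2 0.4425, M+4 0.1974, M+6 0.0294. Base peak = M+2.
P(M+2) = C(3,1) × 0.69150^2 × 0.30850^1 = 3 × 0.47817225 × 0.3085 = 0.442548 (base)
P(M) = C(3,0) × 0.69150^3 × 0.30850^0 = 1 × 0.33065611 × 1.0000 = 0.330656
Relative intensity = 0.330656 / 0.442548 × 100 = 74.7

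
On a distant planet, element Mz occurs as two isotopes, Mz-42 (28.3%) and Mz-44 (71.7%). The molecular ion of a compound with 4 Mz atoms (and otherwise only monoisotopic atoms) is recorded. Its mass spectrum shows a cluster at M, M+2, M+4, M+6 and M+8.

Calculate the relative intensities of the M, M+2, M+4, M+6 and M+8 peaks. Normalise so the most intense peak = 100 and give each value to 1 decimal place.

Each Mz atom is independently Mz-42 (p = 0.283) or Mz-44 (q = 0.717); the cluster is the binomial expansion (p + q)^4.
P(M) = 0.283^4 = 0.006414
P(M+2) = 4 × 0.283^3 × 0.717^1 = 0.065004
P(M+4) = 6 × 0.283^2 × 0.717^2 = 0.247037
P(M+6) = 4 × 0.283^1 × 0.717^3 = 0.417257
P(M+8) = 0.717^4 = 0.264287
The M+6 peak is largest (0.417257); scaling to 100 gives 1.5 : 15.6 : 59.2 : 100.0 : 63.3.

1.5 : 15.6 : 59.2 : 100.0 : 63.3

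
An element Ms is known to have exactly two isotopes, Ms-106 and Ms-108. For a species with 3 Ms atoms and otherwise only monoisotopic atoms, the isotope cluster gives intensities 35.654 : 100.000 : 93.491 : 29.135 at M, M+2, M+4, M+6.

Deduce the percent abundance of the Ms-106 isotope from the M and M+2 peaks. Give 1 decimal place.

If p is the fraction of Ms that is Ms-106, then I(M+2)/I(M) = [C(3,1)·p^2·(1−p)] / p^3 = 3·(1−p)/p = 100.000/35.654 = 2.8047
(1−p)/p = 2.8047/3 = 0.9349  ⇒  p = 1/(1 + 0.9349) = 0.5168
Ms-106: 51.7%, Ms-108: 48.3%.

51.7%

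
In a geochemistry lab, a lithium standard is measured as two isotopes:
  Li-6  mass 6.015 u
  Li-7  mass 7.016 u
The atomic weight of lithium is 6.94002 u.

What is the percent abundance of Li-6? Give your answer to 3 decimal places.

7.590%

With x = fraction of Li-6 (so Li-7 is 1 − x):
6.015·x + 7.016·(1 − x) = 6.94002
(6.015 − 7.016)·x = 6.94002 − 7.016
x = -0.07598 / -1.001 = 0.07590 → 7.590% Li-6, 92.410% Li-7.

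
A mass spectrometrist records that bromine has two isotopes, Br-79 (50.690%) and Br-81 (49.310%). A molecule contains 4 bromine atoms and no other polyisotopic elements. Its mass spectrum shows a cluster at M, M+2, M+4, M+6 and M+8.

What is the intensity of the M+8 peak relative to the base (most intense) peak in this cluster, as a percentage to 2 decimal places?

Term probabilities: M 0.0660, M+2 0.2569, M+4 0.3749, M+6 0.2431, M+8 0.0591. Base peak = M+4.
P(M+4) = C(4,2) × 0.50690^2 × 0.49310^2 = 6 × 0.25694761 × 0.24314761 = 0.374857 (base)
P(M+8) = C(4,4) × 0.50690^0 × 0.49310^4 = 1 × 1.0000 × 0.05912076 = 0.059121
Relative intensity = 0.059121 / 0.374857 × 100 = 15.77

15.77%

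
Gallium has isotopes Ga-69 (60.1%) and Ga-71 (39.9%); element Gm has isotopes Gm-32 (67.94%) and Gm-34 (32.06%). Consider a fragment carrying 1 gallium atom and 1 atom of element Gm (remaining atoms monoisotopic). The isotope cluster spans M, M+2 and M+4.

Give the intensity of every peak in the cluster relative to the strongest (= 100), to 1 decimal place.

88.0 : 100.0 : 27.6

Gallium pattern (n=1): 0.6010 : 0.3990
Element Gm pattern (n=1): 0.6794 : 0.3206
Convolve the two distributions (both contribute in 2-u steps):
  M: 0.6010×0.6794 = 0.408319
  M+2: 0.6010×0.3206 + 0.3990×0.6794 = 0.463761
  M+4: 0.3990×0.3206 = 0.127919
Scale to base peak (0.463761) = 100: 88.0 : 100.0 : 27.6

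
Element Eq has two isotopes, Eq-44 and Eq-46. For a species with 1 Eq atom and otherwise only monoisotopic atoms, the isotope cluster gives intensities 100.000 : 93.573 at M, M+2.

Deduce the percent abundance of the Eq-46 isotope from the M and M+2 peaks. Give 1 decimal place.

If p is the fraction of Eq that is Eq-44, then I(M+2)/I(M) = [C(1,1)·p^0·(1−p)] / p^1 = 1·(1−p)/p = 93.573/100.000 = 0.9357
(1−p)/p = 0.9357/1 = 0.9357  ⇒  p = 1/(1 + 0.9357) = 0.5166
Eq-44: 51.7%, Eq-46: 48.3%.

48.3%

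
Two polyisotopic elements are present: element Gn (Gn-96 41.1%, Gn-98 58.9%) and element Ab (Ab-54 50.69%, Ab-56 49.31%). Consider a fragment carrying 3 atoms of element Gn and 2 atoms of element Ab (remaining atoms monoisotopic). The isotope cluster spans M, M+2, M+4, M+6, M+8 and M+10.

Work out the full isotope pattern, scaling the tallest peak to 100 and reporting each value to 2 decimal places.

5.26 : 32.87 : 81.44 : 100.00 : 60.83 : 14.66

Element Gn pattern (n=3): 0.06942653 : 0.29848341 : 0.42775359 : 0.20433647
Element Ab pattern (n=2): 0.25694761 : 0.49990478 : 0.24314761
Convolve the two distributions (both contribute in 2-u steps):
  M: 0.06942653×0.25694761 = 0.017839
  M+2: 0.06942653×0.49990478 + 0.29848341×0.25694761 = 0.111401
  M+4: 0.06942653×0.24314761 + 0.29848341×0.49990478 + 0.42775359×0.25694761 = 0.276004
  M+6: 0.29848341×0.24314761 + 0.42775359×0.49990478 + 0.20433647×0.25694761 = 0.338915
  M+8: 0.42775359×0.24314761 + 0.20433647×0.49990478 = 0.206156
  M+10: 0.20433647×0.24314761 = 0.049684
Scale to base peak (0.338915) = 100: 5.26 : 32.87 : 81.44 : 100.00 : 60.83 : 14.66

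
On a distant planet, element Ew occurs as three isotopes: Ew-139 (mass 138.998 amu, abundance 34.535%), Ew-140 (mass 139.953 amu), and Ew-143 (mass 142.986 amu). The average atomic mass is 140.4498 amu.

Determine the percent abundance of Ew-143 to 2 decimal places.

The remaining 65.465% is split between Ew-140 (fraction x) and Ew-143 (fraction 0.65465 − x).
Substituting: 139.953x + 142.986(0.65465 − x) = 92.4468407
(139.953 − 142.986)x = -1.1589442  ⇒  x = 0.38211, y = 0.27254
Ew-140: 38.21%, Ew-143: 27.25%.

27.25%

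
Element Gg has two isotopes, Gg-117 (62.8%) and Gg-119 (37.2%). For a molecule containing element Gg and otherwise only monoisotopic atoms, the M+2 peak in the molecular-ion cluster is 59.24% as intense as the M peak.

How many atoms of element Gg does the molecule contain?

With n Gg atoms, P(M+2)/P(M) = C(n,1)·p^(n−1)q / p^n = n·q/p = n · 0.372/0.628.
n = 0.5924 × 0.628/0.372 = 1.00 ≈ 1

1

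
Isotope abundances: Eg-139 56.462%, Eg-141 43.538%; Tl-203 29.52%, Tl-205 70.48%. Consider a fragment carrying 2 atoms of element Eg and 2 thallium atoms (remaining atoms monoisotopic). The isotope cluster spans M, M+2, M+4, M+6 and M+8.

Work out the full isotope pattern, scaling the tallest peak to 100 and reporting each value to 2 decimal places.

7.32 : 46.25 : 100.00 : 85.15 : 24.81

Element Eg pattern (n=2): 0.31879574 : 0.49164851 : 0.18955574
Thallium pattern (n=2): 0.08714304 : 0.41611392 : 0.49674304
Convolve the two distributions (both contribute in 2-u steps):
  M: 0.31879574×0.08714304 = 0.027781
  M+2: 0.31879574×0.41611392 + 0.49164851×0.08714304 = 0.175499
  M+4: 0.31879574×0.49674304 + 0.49164851×0.41611392 + 0.18955574×0.08714304 = 0.379460
  M+6: 0.49164851×0.49674304 + 0.18955574×0.41611392 = 0.323100
  M+8: 0.18955574×0.49674304 = 0.094160
Scale to base peak (0.379460) = 100: 7.32 : 46.25 : 100.00 : 85.15 : 24.81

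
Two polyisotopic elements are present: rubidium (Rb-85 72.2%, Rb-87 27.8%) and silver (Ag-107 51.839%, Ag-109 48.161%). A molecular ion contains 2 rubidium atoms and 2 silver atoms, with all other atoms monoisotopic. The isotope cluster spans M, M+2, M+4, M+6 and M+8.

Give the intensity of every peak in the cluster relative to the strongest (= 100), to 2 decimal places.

38.05 : 100.00 : 92.93 : 35.77 : 4.87

Rubidium pattern (n=2): 0.521284 : 0.401432 : 0.077284
Silver pattern (n=2): 0.26872819 : 0.49932362 : 0.23194819
Convolve the two distributions (both contribute in 2-u steps):
  M: 0.521284×0.26872819 = 0.140084
  M+2: 0.521284×0.49932362 + 0.401432×0.26872819 = 0.368166
  M+4: 0.521284×0.23194819 + 0.401432×0.49932362 + 0.077284×0.26872819 = 0.342124
  M+6: 0.401432×0.23194819 + 0.077284×0.49932362 = 0.131701
  M+8: 0.077284×0.23194819 = 0.017926
Scale to base peak (0.368166) = 100: 38.05 : 100.00 : 92.93 : 35.77 : 4.87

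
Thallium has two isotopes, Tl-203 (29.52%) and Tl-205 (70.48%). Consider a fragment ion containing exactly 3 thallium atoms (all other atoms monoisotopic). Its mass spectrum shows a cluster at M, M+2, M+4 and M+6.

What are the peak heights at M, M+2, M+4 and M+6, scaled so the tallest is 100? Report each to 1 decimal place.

5.8 : 41.9 : 100.0 : 79.6

The 3 Tl atoms are independent, so intensities follow the terms of (0.2952 + 0.7048)^3.
P(M) = 0.2952^3 = 0.025725
P(M+2) = 3 × 0.2952^2 × 0.7048^1 = 0.184255
P(M+4) = 3 × 0.2952^1 × 0.7048^2 = 0.439916
P(M+6) = 0.7048^3 = 0.350104
The M+4 peak is largest (0.439916); scaling to 100 gives 5.8 : 41.9 : 100.0 : 79.6.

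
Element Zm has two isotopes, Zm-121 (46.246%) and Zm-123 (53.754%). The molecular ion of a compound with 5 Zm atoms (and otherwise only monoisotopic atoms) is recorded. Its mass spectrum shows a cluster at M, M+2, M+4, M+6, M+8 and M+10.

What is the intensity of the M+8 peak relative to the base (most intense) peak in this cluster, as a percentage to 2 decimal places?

58.12%

Binomial terms of (0.46246 + 0.53754)^5: M 0.0212, M+2 0.1229, M+4 0.2858, M+6 0.3322, M+8 0.1931, M+10 0.0449 → M+6 is the base peak.
P(M+6) = C(5,3) × 0.46246^2 × 0.53754^3 = 10 × 0.21386925 × 0.15532178 = 0.332186 (base)
P(M+8) = C(5,4) × 0.46246^1 × 0.53754^4 = 5 × 0.46246 × 0.08349167 = 0.193058
Relative intensity = 0.193058 / 0.332186 × 100 = 58.12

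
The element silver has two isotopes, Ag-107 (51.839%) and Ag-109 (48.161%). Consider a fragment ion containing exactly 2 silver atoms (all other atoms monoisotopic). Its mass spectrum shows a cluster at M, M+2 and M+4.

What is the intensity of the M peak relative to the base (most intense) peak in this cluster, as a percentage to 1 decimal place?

53.8%

(0.51839 + 0.48161)^2 gives M 0.2687, M+2 0.4993, M+4 0.2319; the largest is M+2.
P(M+2) = C(2,1) × 0.51839^1 × 0.48161^1 = 2 × 0.51839 × 0.48161 = 0.499324 (base)
P(M) = C(2,0) × 0.51839^2 × 0.48161^0 = 1 × 0.26872819 × 1.0000 = 0.268728
Relative intensity = 0.268728 / 0.499324 × 100 = 53.8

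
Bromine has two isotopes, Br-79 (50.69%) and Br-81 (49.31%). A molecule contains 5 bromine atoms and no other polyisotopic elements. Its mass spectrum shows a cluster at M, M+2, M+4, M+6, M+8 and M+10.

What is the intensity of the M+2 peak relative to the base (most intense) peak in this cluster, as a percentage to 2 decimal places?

51.40%

(0.5069 + 0.4931)^5 gives M 0.0335, M+2 0.1628, M+4 0.3167, M+6 0.3081, M+8 0.1498, M+10 0.0292; the largest is M+4.
P(M+4) = C(5,2) × 0.5069^3 × 0.4931^2 = 10 × 0.13024674 × 0.24314761 = 0.316692 (base)
P(M+2) = C(5,1) × 0.5069^4 × 0.4931^1 = 5 × 0.06602207 × 0.4931 = 0.162777
Relative intensity = 0.162777 / 0.316692 × 100 = 51.40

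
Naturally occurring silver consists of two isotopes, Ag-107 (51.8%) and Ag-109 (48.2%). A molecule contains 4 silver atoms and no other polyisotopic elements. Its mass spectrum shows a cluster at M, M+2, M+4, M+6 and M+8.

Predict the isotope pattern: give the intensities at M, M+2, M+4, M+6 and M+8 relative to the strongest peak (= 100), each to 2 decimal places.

19.25 : 71.65 : 100.00 : 62.03 : 14.43

Expanding (0.518 + 0.482)^4:
P(M) = 0.518^4 = 0.071998
P(M+2) = 4 × 0.518^3 × 0.482^1 = 0.267976
P(M+4) = 6 × 0.518^2 × 0.482^2 = 0.374029
P(M+6) = 4 × 0.518^1 × 0.482^3 = 0.232023
P(M+8) = 0.482^4 = 0.053974
The M+4 peak is largest (0.374029); scaling to 100 gives 19.25 : 71.65 : 100.00 : 62.03 : 14.43.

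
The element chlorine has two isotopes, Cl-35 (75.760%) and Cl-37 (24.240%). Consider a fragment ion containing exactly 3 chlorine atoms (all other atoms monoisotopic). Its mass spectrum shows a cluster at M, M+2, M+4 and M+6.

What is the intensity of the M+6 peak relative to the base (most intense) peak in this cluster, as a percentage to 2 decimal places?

3.28%

Term probabilities: M 0.4348, M+2 0.4174, M+4 0.1335, M+6 0.0142. Base peak = M.
P(M) = C(3,0) × 0.75760^3 × 0.24240^0 = 1 × 0.4348304 × 1.0000 = 0.434830 (base)
P(M+6) = C(3,3) × 0.75760^0 × 0.24240^3 = 1 × 1.0000 × 0.01424288 = 0.014243
Relative intensity = 0.014243 / 0.434830 × 100 = 3.28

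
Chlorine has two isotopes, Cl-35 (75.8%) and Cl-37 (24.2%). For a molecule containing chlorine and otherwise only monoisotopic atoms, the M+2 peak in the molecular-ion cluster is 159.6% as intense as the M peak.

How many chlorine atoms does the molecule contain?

5

For n independent Cl atoms, I(M+2)/I(M) = n · (abundance Cl-37) / (abundance Cl-35) = n · 0.242/0.758.
n = 1.596 × 0.758/0.242 = 5.00 ≈ 5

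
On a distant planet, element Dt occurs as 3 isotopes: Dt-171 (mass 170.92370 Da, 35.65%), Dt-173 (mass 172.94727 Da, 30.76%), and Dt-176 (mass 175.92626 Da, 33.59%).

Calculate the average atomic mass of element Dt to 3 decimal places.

173.227 Da

The abundance-weighted mean is 0.3565 × 170.92370 + 0.3076 × 172.94727 + 0.3359 × 175.92626
= 60.934299 + 53.198580 + 59.093631 = 173.226510 Da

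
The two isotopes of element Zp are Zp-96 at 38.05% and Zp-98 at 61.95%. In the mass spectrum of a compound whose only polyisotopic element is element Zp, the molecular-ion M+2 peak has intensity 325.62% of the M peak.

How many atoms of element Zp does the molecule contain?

For n independent Zp atoms, I(M+2)/I(M) = n · (abundance Zp-98) / (abundance Zp-96) = n · 0.6195/0.3805.
n = 3.2562 × 0.3805/0.6195 = 2.00 ≈ 2

2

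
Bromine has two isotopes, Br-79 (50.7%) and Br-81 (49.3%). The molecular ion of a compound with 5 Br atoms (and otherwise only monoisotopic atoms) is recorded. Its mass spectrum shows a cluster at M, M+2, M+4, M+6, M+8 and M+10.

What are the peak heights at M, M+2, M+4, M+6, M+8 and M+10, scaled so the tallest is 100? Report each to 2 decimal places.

Expanding (0.507 + 0.493)^5:
P(M) = 0.507^5 = 0.033500
P(M+2) = 5 × 0.507^4 × 0.493^1 = 0.162873
P(M+4) = 10 × 0.507^3 × 0.493^2 = 0.316751
P(M+6) = 10 × 0.507^2 × 0.493^3 = 0.308004
P(M+8) = 5 × 0.507^1 × 0.493^4 = 0.149750
P(M+10) = 0.493^5 = 0.029123
The M+4 peak is largest (0.316751); scaling to 100 gives 10.58 : 51.42 : 100.00 : 97.24 : 47.28 : 9.19.

10.58 : 51.42 : 100.00 : 97.24 : 47.28 : 9.19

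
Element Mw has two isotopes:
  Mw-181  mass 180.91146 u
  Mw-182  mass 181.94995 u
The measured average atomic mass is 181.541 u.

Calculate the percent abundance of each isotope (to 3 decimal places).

Mw-181: 39.379%, Mw-182: 60.621%

Let x be the fractional abundance of Mw-181; then Mw-182 has abundance 1 − x.
180.91146·x + 181.94995·(1 − x) = 181.541
(180.91146 − 181.94995)·x = 181.541 − 181.94995
x = -0.40895 / -1.03849 = 0.39379 → 39.379% Mw-181, 60.621% Mw-182.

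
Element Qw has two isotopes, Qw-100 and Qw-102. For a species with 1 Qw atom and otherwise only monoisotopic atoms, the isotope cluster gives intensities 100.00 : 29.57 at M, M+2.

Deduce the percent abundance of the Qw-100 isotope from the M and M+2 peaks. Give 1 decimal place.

Let p = fractional abundance of Qw-100. I(M+2)/I(M) = [C(1,1)·p^0·(1−p)] / p^1 = 1·(1−p)/p = 29.57/100.00 = 0.2957
(1−p)/p = 0.2957/1 = 0.2957  ⇒  p = 1/(1 + 0.2957) = 0.7718
Qw-100: 77.2%, Qw-102: 22.8%.

77.2%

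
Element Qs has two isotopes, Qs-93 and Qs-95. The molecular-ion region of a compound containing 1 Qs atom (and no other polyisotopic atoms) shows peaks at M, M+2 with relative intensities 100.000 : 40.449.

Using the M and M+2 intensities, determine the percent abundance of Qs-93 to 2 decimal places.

Let p = fractional abundance of Qs-93. I(M+2)/I(M) = [C(1,1)·p^0·(1−p)] / p^1 = 1·(1−p)/p = 40.449/100.000 = 0.4045
(1−p)/p = 0.4045/1 = 0.4045  ⇒  p = 1/(1 + 0.4045) = 0.7120
Qs-93: 71.20%, Qs-95: 28.80%.

71.20%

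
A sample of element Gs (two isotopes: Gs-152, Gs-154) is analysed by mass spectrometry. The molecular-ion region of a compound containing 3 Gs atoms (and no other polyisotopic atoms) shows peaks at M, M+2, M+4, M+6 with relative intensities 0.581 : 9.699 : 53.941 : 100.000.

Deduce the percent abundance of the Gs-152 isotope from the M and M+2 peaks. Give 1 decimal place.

15.2%

Write p for the Gs-152 fraction. I(M+2)/I(M) = [C(3,1)·p^2·(1−p)] / p^3 = 3·(1−p)/p = 9.699/0.581 = 16.6936
(1−p)/p = 16.6936/3 = 5.5645  ⇒  p = 1/(1 + 5.5645) = 0.1523
Gs-152: 15.2%, Gs-154: 84.8%.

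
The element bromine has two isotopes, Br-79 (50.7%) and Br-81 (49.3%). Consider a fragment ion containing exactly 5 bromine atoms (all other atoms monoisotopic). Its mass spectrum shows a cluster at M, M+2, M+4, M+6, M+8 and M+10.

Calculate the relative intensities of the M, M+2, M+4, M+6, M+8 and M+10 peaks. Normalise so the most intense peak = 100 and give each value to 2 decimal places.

10.58 : 51.42 : 100.00 : 97.24 : 47.28 : 9.19

Each Br atom is independently Br-79 (p = 0.507) or Br-81 (q = 0.493); the cluster is the binomial expansion (p + q)^5.
P(M) = 0.507^5 = 0.033500
P(M+2) = 5 × 0.507^4 × 0.493^1 = 0.162873
P(M+4) = 10 × 0.507^3 × 0.493^2 = 0.316751
P(M+6) = 10 × 0.507^2 × 0.493^3 = 0.308004
P(M+8) = 5 × 0.507^1 × 0.493^4 = 0.149750
P(M+10) = 0.493^5 = 0.029123
The M+4 peak is largest (0.316751); scaling to 100 gives 10.58 : 51.42 : 100.00 : 97.24 : 47.28 : 9.19.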